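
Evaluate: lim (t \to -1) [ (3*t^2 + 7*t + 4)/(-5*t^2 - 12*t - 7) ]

-1/2

At t = -1 both the top and bottom vanish — a removable singularity. Factoring out (t + 1) from each leaves (3*t + 4)/(-5*t - 7), which at t = -1 equals -1/2.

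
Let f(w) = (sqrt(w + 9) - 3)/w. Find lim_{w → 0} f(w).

1/6

A 0/0 form; rationalise with √(9 + w) + √9. This collapses the numerator to w, leaving 1/(√(9 + w) + √9) → 1/(2√9) = 1/6.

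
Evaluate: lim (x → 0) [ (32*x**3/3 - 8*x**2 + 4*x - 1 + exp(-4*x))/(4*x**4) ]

Direct substitution gives 0/0.
Apply L'Hôpital: lim (32*x^2 - 16*x + 4 - 4*e^(-4*x))/(16*x^3), still 0/0.
Apply L'Hôpital: lim (64*x - 16 + 16*e^(-4*x))/(48*x^2), still 0/0.
Apply L'Hôpital: lim (64 - 64*e^(-4*x))/(96*x), still 0/0.
After 4 applications of L'Hôpital's rule the quotient is (256*e^(-4*x))/(96); substituting x = 0 gives 8/3.

8/3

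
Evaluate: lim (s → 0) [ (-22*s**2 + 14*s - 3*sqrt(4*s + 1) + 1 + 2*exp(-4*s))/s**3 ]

Substitution gives 0/0; apply L'Hôpital's rule 3 times.
After differentiating numerator and denominator 3 times the quotient is (-128*e^(-4*s) - 72/(4*s + 1)^(5/2))/(6); at s = 0 this is -100/3.

-100/3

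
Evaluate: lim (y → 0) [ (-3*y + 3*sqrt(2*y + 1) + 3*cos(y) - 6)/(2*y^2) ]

Substitution gives 0/0 (the numerator vanishes to order 2).
Expand each term to order y^2: the coefficient of y^2 in 3·cos(y) is -3/2 and in 3·√(1 + 2y) is -3/2.
Lower-order terms cancel with the polynomial part, so the numerator is (-3)·y^2 + o(y^2), and the limit is (-3)/(2) = -3/2.

-3/2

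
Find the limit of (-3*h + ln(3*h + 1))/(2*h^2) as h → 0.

-9/4

Direct substitution gives 0/0.
Apply L'Hôpital: lim (-3 + 3/(3*h + 1))/(4*h), still 0/0.
After 2 applications of L'Hôpital's rule the quotient is (-9/(3*h + 1)^2)/(4); substituting h = 0 gives -9/4.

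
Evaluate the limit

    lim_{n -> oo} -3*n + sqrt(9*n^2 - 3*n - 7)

-1/2

An ∞ − ∞ form. Rationalising with the conjugate, the difference becomes (-3n - 7) / (√(9*n^2 - 3*n - 7) + 3n).
For large n the denominator behaves like 2·3n, so the quotient tends to -3/6 = -1/2.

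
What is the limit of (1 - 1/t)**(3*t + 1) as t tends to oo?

e^(-3)

The base → 1 and the exponent → ∞: a 1^∞ form.
Take logarithms: (3t + 1)·ln(1 - 1/t). Since ln(1+u) ~ u for small u, this behaves like (3t)·(-1/t) → -3.
So the limit is e^(-3).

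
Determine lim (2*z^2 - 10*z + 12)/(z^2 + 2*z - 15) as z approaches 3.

At z = 3 both the top and bottom vanish — a removable singularity. Factoring out (z - 3) from each leaves (2*z - 4)/(z + 5), which at z = 3 equals 1/4.

1/4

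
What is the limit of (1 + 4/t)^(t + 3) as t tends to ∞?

Write it as [(1 + 4/t)^t]^(1) · (1 + 4/t)^(3). The bracketed term tends to e^(4) and the second factor to 1, so the limit is e^(4).

e^(4)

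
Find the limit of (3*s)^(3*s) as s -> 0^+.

1

Base → 0⁺ and exponent → 0⁺: a 0^0 form.
Take logs: 3s·ln(3s). This is 0·(−∞); rewriting as ln(3s)/(1/(3s)) and applying L'Hôpital gives 0.
Hence the limit is e^0 = 1.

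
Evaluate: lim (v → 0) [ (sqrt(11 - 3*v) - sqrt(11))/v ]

Substitution gives 0/0. Multiply numerator and denominator by the conjugate √(11 - 3v) + √11.
The numerator becomes (11 - 3v) − 11 = -3v, so the expression simplifies to -3/(√(11 - 3v) + √11).
Letting v → 0 gives -3/(2√11) = -3*√(11)/22.

-3*√(11)/22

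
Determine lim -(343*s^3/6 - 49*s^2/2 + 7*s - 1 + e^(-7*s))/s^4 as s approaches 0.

Direct substitution gives 0/0.
Apply L'Hôpital: lim (343*s^2/2 - 49*s + 7 - 7*e^(-7*s))/(-4*s^3), still 0/0.
Apply L'Hôpital: lim (343*s - 49 + 49*e^(-7*s))/(-12*s^2), still 0/0.
Apply L'Hôpital: lim (343 - 343*e^(-7*s))/(-24*s), still 0/0.
After 4 applications of L'Hôpital's rule the quotient is (2401*e^(-7*s))/(-24); substituting s = 0 gives -2401/24.

-2401/24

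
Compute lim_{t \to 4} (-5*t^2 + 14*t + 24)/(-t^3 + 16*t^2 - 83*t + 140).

Since t = 4 makes numerator and denominator zero, (t - 4) divides both.
Cancelling it gives (-5*t - 6)/(-t^2 + 12*t - 35); now plug in t = 4 to get 26/3.

26/3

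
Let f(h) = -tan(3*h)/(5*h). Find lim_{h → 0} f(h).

-3/5

Substitution gives 0/0.
Since tan(u)/u → 1 as u → 0, tan(3h)/(3h) → 1 and the limit is 3/(-5) = -3/5.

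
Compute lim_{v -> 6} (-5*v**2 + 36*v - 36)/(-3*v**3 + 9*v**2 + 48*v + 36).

Direct substitution gives 0/0, so factor. Both numerator and denominator have (v - 6) as a factor.
After cancelling, the expression reduces to (6 - 5*v)/(-3*v^2 - 9*v - 6).
Substituting v = 6 gives 1/7.

1/7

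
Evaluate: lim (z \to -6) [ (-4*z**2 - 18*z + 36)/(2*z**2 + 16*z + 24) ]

Direct substitution gives 0/0, so factor. Both numerator and denominator have (z + 6) as a factor.
After cancelling, the expression reduces to (6 - 4*z)/(2*z + 4).
Substituting z = -6 gives -15/4.

-15/4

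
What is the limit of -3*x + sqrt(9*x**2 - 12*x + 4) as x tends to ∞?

-2

An ∞ − ∞ form. Rationalising with the conjugate, the difference becomes (-12x + 4) / (√(9*x^2 - 12*x + 4) + 3x).
For large x the denominator behaves like 2·3x, so the quotient tends to -12/6 = -2.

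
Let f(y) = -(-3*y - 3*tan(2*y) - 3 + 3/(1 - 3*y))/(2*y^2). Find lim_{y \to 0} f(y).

-27/2

Substitution gives 0/0 (the numerator vanishes to order 2).
Expand each term to order y^2: the coefficient of y^2 in 3·1/(1 - 3y) is 27 and in -3·tan(2y) is 0.
Lower-order terms cancel with the polynomial part, so the numerator is (27)·y^2 + o(y^2), and the limit is (27)/(-2) = -27/2.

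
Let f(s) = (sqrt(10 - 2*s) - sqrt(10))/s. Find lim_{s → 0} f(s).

-√(10)/10

Substitution gives 0/0. Multiply numerator and denominator by the conjugate √(10 - 2s) + √10.
The numerator becomes (10 - 2s) − 10 = -2s, so the expression simplifies to -2/(√(10 - 2s) + √10).
Letting s → 0 gives -2/(2√10) = -√(10)/10.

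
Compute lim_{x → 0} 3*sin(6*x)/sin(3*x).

Substitution gives 0/0.
Divide numerator and denominator by x: sin(6x)/x → 6 and sin(3x)/x → 3, so the limit is 3·6/3 = 6.

6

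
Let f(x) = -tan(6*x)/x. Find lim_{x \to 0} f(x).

Substitution gives 0/0.
Since tan(u)/u → 1 as u → 0, tan(6x)/(6x) → 1 and the limit is 6/(-1) = -6.

-6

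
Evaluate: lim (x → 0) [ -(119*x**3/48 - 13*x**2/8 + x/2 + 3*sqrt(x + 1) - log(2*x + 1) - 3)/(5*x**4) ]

-497/640

Substitution gives 0/0; apply L'Hôpital's rule 4 times.
After differentiating numerator and denominator 4 times the quotient is (96/(2*x + 1)^4 - 45/(16*(x + 1)^(7/2)))/(-120); at x = 0 this is -497/640.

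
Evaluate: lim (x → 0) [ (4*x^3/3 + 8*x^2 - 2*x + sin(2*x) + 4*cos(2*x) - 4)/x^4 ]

8/3

Substitution gives 0/0; apply L'Hôpital's rule 4 times.
After differentiating numerator and denominator 4 times the quotient is (16*sin(2*x) + 64*cos(2*x))/(24); at x = 0 this is 8/3.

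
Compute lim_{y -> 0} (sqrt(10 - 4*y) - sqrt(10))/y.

-√(10)/5

Substitution gives 0/0. Multiply numerator and denominator by the conjugate √(10 - 4y) + √10.
The numerator becomes (10 - 4y) − 10 = -4y, so the expression simplifies to -4/(√(10 - 4y) + √10).
Letting y → 0 gives -4/(2√10) = -√(10)/5.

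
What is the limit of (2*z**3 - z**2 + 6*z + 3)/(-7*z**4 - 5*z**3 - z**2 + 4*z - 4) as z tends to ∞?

0

The denominator has degree 4 and the numerator degree 3. Dividing numerator and denominator by z^4 sends every term to 0 except the leading denominator term, so the limit is 0.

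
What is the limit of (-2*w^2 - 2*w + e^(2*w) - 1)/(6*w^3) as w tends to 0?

Direct substitution gives 0/0.
Apply L'Hôpital: lim (-4*w + 2*e^(2*w) - 2)/(18*w^2), still 0/0.
Apply L'Hôpital: lim (4*e^(2*w) - 4)/(36*w), still 0/0.
After 3 applications of L'Hôpital's rule the quotient is (8*e^(2*w))/(36); substituting w = 0 gives 2/9.

2/9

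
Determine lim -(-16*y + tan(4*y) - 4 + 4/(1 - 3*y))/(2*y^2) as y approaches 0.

-18

Substitution gives 0/0 (the numerator vanishes to order 2).
Expand each term to order y^2: the coefficient of y^2 in 4·1/(1 - 3y) is 36 and in tan(4y) is 0.
Lower-order terms cancel with the polynomial part, so the numerator is (36)·y^2 + o(y^2), and the limit is (36)/(-2) = -18.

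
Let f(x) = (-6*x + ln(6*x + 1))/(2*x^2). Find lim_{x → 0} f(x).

Direct substitution gives 0/0.
Apply L'Hôpital: lim (-6 + 6/(6*x + 1))/(4*x), still 0/0.
After 2 applications of L'Hôpital's rule the quotient is (-36/(6*x + 1)^2)/(4); substituting x = 0 gives -9.

-9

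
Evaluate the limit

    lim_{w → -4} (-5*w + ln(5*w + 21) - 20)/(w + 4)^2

-25/2

Direct substitution gives 0/0.
Apply L'Hôpital: lim (-5 + 5/(5*w + 21))/(2*w + 8), still 0/0.
After 2 applications of L'Hôpital's rule the quotient is (-25/(5*w + 21)^2)/(2); substituting w = -4 gives -25/2.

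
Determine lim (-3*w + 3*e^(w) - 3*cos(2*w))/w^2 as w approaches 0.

15/2

Substitution gives 0/0; apply L'Hôpital's rule 2 times.
After differentiating numerator and denominator 2 times the quotient is (3*e^(w) + 12*cos(2*w))/(2); at w = 0 this is 15/2.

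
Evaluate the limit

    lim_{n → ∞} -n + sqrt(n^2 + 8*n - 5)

An ∞ − ∞ form. Rationalising with the conjugate, the difference becomes (8n - 5) / (√(n^2 + 8*n - 5) + n).
For large n the denominator behaves like 2·n, so the quotient tends to 8/2 = 4.

4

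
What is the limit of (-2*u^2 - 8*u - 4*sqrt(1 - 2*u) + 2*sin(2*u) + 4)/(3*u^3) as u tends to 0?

Substitution gives 0/0 (the numerator vanishes to order 3).
Expand each term to order u^3: the coefficient of u^3 in -4·√(1 - 2u) is 2 and in 2·sin(2u) is -8/3.
Lower-order terms cancel with the polynomial part, so the numerator is (-2/3)·u^3 + o(u^3), and the limit is (-2/3)/(3) = -2/9.

-2/9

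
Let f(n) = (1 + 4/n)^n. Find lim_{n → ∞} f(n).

e^(4)

Write it as [(1 + 4/n)^n]^(1) · (1 + 4/n)^(0). The bracketed term tends to e^(4) and the second factor to 1, so the limit is e^(4).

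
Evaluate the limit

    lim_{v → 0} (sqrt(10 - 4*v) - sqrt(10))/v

Substitution gives 0/0. Multiply numerator and denominator by the conjugate √(10 - 4v) + √10.
The numerator becomes (10 - 4v) − 10 = -4v, so the expression simplifies to -4/(√(10 - 4v) + √10).
Letting v → 0 gives -4/(2√10) = -√(10)/5.

-√(10)/5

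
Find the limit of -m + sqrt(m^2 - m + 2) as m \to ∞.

This has the form ∞ − ∞. Multiply and divide by the conjugate √(m^2 - m + 2) + m.
That gives (-m + 2) / (√(m^2 - m + 2) + m).
Divide numerator and denominator by m: the limit is -1/(2·1) = -1/2.

-1/2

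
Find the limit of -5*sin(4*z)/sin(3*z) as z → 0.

-20/3

Substitution gives 0/0.
Divide numerator and denominator by z: sin(4z)/z → 4 and sin(3z)/z → 3, so the limit is -5·4/3 = -20/3.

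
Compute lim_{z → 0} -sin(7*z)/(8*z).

Substitution gives 0/0.
Write it as (7/(-8))·sin(7z)/(7z); since sin(u)/u → 1, the limit is -7/8.

-7/8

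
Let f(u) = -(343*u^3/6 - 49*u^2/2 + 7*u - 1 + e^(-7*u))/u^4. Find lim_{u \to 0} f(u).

-2401/24

Direct substitution gives 0/0.
Apply L'Hôpital: lim (343*u^2/2 - 49*u + 7 - 7*e^(-7*u))/(-4*u^3), still 0/0.
Apply L'Hôpital: lim (343*u - 49 + 49*e^(-7*u))/(-12*u^2), still 0/0.
Apply L'Hôpital: lim (343 - 343*e^(-7*u))/(-24*u), still 0/0.
After 4 applications of L'Hôpital's rule the quotient is (2401*e^(-7*u))/(-24); substituting u = 0 gives -2401/24.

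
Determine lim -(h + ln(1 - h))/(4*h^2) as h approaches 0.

Direct substitution gives 0/0.
Apply L'Hôpital: lim (1 - 1/(1 - h))/(-8*h), still 0/0.
After 2 applications of L'Hôpital's rule the quotient is (-1/(1 - h)^2)/(-8); substituting h = 0 gives 1/8.

1/8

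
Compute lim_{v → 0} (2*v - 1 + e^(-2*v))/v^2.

Direct substitution gives 0/0.
Apply L'Hôpital: lim (2 - 2*e^(-2*v))/(2*v), still 0/0.
After 2 applications of L'Hôpital's rule the quotient is (4*e^(-2*v))/(2); substituting v = 0 gives 2.

2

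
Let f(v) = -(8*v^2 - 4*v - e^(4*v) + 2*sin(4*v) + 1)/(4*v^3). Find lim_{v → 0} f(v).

Substitution gives 0/0; apply L'Hôpital's rule 3 times.
After differentiating numerator and denominator 3 times the quotient is (-64*e^(4*v) - 128*cos(4*v))/(-24); at v = 0 this is 8.

8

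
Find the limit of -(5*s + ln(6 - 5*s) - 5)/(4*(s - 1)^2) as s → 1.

Direct substitution gives 0/0.
Apply L'Hôpital: lim (5 - 5/(6 - 5*s))/(8 - 8*s), still 0/0.
After 2 applications of L'Hôpital's rule the quotient is (-25/(6 - 5*s)^2)/(-8); substituting s = 1 gives 25/8.

25/8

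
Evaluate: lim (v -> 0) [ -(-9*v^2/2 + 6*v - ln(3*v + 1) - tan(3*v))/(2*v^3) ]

Substitution gives 0/0 (the numerator vanishes to order 3).
Expand each term to order v^3: the coefficient of v^3 in −tan(3v) is -9 and in −ln(1 + 3v) is -9.
Lower-order terms cancel with the polynomial part, so the numerator is (-18)·v^3 + o(v^3), and the limit is (-18)/(-2) = 9.

9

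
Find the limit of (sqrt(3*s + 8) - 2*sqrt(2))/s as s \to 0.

A 0/0 form; rationalise with √(8 + 3s) + √8. This collapses the numerator to 3s, leaving 3/(√(8 + 3s) + √8) → 3/(2√8) = 3*√(2)/8.

3*√(2)/8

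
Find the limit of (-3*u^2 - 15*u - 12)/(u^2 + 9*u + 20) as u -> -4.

9

At u = -4 both the top and bottom vanish — a removable singularity. Factoring out (u + 4) from each leaves (-3*u - 3)/(u + 5), which at u = -4 equals 9.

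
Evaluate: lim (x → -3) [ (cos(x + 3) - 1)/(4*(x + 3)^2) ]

-1/8

Direct substitution gives 0/0.
Apply L'Hôpital: lim (-sin(x + 3))/(8*x + 24), still 0/0.
After 2 applications of L'Hôpital's rule the quotient is (-cos(x + 3))/(8); substituting x = -3 gives -1/8.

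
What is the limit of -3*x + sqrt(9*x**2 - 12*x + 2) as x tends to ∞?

-2

This has the form ∞ − ∞. Multiply and divide by the conjugate √(9*x^2 - 12*x + 2) + 3x.
That gives (-12x + 2) / (√(9*x^2 - 12*x + 2) + 3x).
Divide numerator and denominator by x: the limit is -12/(2·3) = -2.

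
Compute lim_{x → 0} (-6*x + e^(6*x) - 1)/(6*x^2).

Direct substitution gives 0/0.
Apply L'Hôpital: lim (6*e^(6*x) - 6)/(12*x), still 0/0.
After 2 applications of L'Hôpital's rule the quotient is (36*e^(6*x))/(12); substituting x = 0 gives 3.

3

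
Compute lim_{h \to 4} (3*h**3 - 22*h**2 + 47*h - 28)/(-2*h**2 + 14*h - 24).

-15/2

At h = 4 both the top and bottom vanish — a removable singularity. Factoring out (h - 4) from each leaves (3*h^2 - 10*h + 7)/(6 - 2*h), which at h = 4 equals -15/2.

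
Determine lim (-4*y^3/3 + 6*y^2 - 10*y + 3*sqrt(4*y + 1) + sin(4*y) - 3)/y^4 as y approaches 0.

Substitution gives 0/0; apply L'Hôpital's rule 4 times.
After differentiating numerator and denominator 4 times the quotient is (256*sin(4*y) - 720/(4*y + 1)^(7/2))/(24); at y = 0 this is -30.

-30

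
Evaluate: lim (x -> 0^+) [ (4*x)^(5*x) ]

Base → 0⁺ and exponent → 0⁺: a 0^0 form.
Take logs: 5x·ln(4x). This is 0·(−∞); rewriting as ln(4x)/(1/(5x)) and applying L'Hôpital gives 0.
Hence the limit is e^0 = 1.

1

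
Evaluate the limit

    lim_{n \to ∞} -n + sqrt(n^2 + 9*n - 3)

9/2

This has the form ∞ − ∞. Multiply and divide by the conjugate √(n^2 + 9*n - 3) + n.
That gives (9n - 3) / (√(n^2 + 9*n - 3) + n).
Divide numerator and denominator by n: the limit is 9/(2·1) = 9/2.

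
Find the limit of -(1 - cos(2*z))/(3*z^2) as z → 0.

Substitution gives 0/0.
Use (1 − cos u)/u² → 1/2 with u = 2z: the limit is 2²/(2·(-3)) = -2/3.

-2/3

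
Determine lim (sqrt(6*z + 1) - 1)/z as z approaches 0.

3

Substitution gives 0/0. Multiply numerator and denominator by the conjugate √(1 + 6z) + √1.
The numerator becomes (1 + 6z) − 1 = 6z, so the expression simplifies to 6/(√(1 + 6z) + √1).
Letting z → 0 gives 6/(2√1) = 3.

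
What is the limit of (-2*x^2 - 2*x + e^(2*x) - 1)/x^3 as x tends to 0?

4/3

Direct substitution gives 0/0.
Apply L'Hôpital: lim (-4*x + 2*e^(2*x) - 2)/(3*x^2), still 0/0.
Apply L'Hôpital: lim (4*e^(2*x) - 4)/(6*x), still 0/0.
After 3 applications of L'Hôpital's rule the quotient is (8*e^(2*x))/(6); substituting x = 0 gives 4/3.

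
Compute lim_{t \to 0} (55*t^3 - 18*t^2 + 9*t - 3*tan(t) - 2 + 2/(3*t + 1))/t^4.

162

Substitution gives 0/0; apply L'Hôpital's rule 4 times.
After differentiating numerator and denominator 4 times the quotient is (24*tan(t)/cos(t)^2 - 72*tan(t)/cos(t)^4 + 3888/(3*t + 1)^5)/(24); at t = 0 this is 162.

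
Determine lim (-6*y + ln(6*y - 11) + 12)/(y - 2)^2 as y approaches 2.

Direct substitution gives 0/0.
Apply L'Hôpital: lim (-6 + 6/(6*y - 11))/(2*y - 4), still 0/0.
After 2 applications of L'Hôpital's rule the quotient is (-36/(6*y - 11)^2)/(2); substituting y = 2 gives -18.

-18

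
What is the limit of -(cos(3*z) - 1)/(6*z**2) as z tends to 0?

3/4

Direct substitution gives 0/0.
Apply L'Hôpital: lim (-3*sin(3*z))/(-12*z), still 0/0.
After 2 applications of L'Hôpital's rule the quotient is (-9*cos(3*z))/(-12); substituting z = 0 gives 3/4.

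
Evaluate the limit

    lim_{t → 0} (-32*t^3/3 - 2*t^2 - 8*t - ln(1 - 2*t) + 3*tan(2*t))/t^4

Substitution gives 0/0; apply L'Hôpital's rule 4 times.
After differentiating numerator and denominator 4 times the quotient is (1152*tan(2*t)^3/cos(2*t)^2 + 768*tan(2*t)/cos(2*t)^2 + 96/(2*t - 1)^4)/(24); at t = 0 this is 4.

4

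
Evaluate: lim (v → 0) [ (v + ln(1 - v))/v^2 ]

Direct substitution gives 0/0.
Apply L'Hôpital: lim (1 - 1/(1 - v))/(2*v), still 0/0.
After 2 applications of L'Hôpital's rule the quotient is (-1/(1 - v)^2)/(2); substituting v = 0 gives -1/2.

-1/2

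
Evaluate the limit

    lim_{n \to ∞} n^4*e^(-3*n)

0

Write as n^4/e^{3n}, an ∞/∞ form.
Exponential growth dominates any polynomial, so repeated L'Hôpital (or the standard result) gives 0.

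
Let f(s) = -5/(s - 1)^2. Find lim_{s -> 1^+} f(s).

As s → 1⁺, (s - 1) → 0⁺, so (s - 1)^2 → 0⁺ and -5/(s - 1)^2 → -∞.

-∞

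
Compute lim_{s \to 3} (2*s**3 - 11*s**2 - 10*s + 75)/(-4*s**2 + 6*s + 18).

Direct substitution gives 0/0, so factor. Both numerator and denominator have (s - 3) as a factor.
After cancelling, the expression reduces to (2*s^2 - 5*s - 25)/(-4*s - 6).
Substituting s = 3 gives 11/9.

11/9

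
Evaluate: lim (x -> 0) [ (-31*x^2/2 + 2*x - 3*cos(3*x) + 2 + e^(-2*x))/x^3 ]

Substitution gives 0/0 (the numerator vanishes to order 3).
Expand each term to order x^3: the coefficient of x^3 in -3·cos(3x) is 0 and in e^(-2x) is -4/3.
Lower-order terms cancel with the polynomial part, so the numerator is (-4/3)·x^3 + o(x^3), and the limit is (-4/3)/(1) = -4/3.

-4/3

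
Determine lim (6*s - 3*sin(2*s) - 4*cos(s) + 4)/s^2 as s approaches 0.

Substitution gives 0/0 (the numerator vanishes to order 2).
Expand each term to order s^2: the coefficient of s^2 in -4·cos(s) is 2 and in -3·sin(2s) is 0.
Lower-order terms cancel with the polynomial part, so the numerator is (2)·s^2 + o(s^2), and the limit is (2)/(1) = 2.

2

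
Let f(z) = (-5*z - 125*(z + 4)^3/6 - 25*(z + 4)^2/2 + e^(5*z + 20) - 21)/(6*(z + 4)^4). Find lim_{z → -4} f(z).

Direct substitution gives 0/0.
Apply L'Hôpital: lim (-25*z - 125*(z + 4)^2/2 + 5*e^(5*z + 20) - 105)/(24*(z + 4)^3), still 0/0.
Apply L'Hôpital: lim (-125*z + 25*e^(5*z + 20) - 525)/(72*(z + 4)^2), still 0/0.
Apply L'Hôpital: lim (125*e^(5*z + 20) - 125)/(144*z + 576), still 0/0.
After 4 applications of L'Hôpital's rule the quotient is (625*e^(5*z + 20))/(144); substituting z = -4 gives 625/144.

625/144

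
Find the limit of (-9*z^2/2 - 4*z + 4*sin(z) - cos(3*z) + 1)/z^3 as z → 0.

Substitution gives 0/0; apply L'Hôpital's rule 3 times.
After differentiating numerator and denominator 3 times the quotient is (-27*sin(3*z) - 4*cos(z))/(6); at z = 0 this is -2/3.

-2/3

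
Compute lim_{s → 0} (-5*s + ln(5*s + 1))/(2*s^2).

-25/4

Direct substitution gives 0/0.
Apply L'Hôpital: lim (-5 + 5/(5*s + 1))/(4*s), still 0/0.
After 2 applications of L'Hôpital's rule the quotient is (-25/(5*s + 1)^2)/(4); substituting s = 0 gives -25/4.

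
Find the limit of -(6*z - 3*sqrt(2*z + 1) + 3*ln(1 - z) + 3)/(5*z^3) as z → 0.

Substitution gives 0/0 (the numerator vanishes to order 3).
Expand each term to order z^3: the coefficient of z^3 in -3·√(1 + 2z) is -3/2 and in 3·ln(1 - z) is -1.
Lower-order terms cancel with the polynomial part, so the numerator is (-5/2)·z^3 + o(z^3), and the limit is (-5/2)/(-5) = 1/2.

1/2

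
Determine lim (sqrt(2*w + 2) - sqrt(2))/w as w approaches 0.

√(2)/2

A 0/0 form; rationalise with √(2 + 2w) + √2. This collapses the numerator to 2w, leaving 2/(√(2 + 2w) + √2) → 2/(2√2) = √(2)/2.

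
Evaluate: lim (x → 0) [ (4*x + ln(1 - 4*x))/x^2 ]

Direct substitution gives 0/0.
Apply L'Hôpital: lim (4 - 4/(1 - 4*x))/(2*x), still 0/0.
After 2 applications of L'Hôpital's rule the quotient is (-16/(1 - 4*x)^2)/(2); substituting x = 0 gives -8.

-8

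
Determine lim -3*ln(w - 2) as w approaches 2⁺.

As w → 2⁺, w - 2 → 0⁺ and ln(w - 2) → −∞.
Multiplying by -3 gives ∞.

∞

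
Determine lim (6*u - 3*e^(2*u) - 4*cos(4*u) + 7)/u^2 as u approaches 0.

Substitution gives 0/0; apply L'Hôpital's rule 2 times.
After differentiating numerator and denominator 2 times the quotient is (-12*e^(2*u) + 64*cos(4*u))/(2); at u = 0 this is 26.

26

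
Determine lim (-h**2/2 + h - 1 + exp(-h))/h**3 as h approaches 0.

-1/6

Direct substitution gives 0/0.
Apply L'Hôpital: lim (-h + 1 - e^(-h))/(3*h^2), still 0/0.
Apply L'Hôpital: lim (-1 + e^(-h))/(6*h), still 0/0.
After 3 applications of L'Hôpital's rule the quotient is (-e^(-h))/(6); substituting h = 0 gives -1/6.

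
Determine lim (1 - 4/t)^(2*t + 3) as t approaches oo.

e^(-8)

The base → 1 and the exponent → ∞: a 1^∞ form.
Take logarithms: (2t + 3)·ln(1 - 4/t). Since ln(1+u) ~ u for small u, this behaves like (2t)·(-4/t) → -8.
So the limit is e^(-8).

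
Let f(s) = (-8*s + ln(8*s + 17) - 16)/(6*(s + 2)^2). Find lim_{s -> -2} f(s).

Direct substitution gives 0/0.
Apply L'Hôpital: lim (-8 + 8/(8*s + 17))/(12*s + 24), still 0/0.
After 2 applications of L'Hôpital's rule the quotient is (-64/(8*s + 17)^2)/(12); substituting s = -2 gives -16/3.

-16/3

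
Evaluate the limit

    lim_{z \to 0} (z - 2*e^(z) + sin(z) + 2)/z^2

-1

Substitution gives 0/0; apply L'Hôpital's rule 2 times.
After differentiating numerator and denominator 2 times the quotient is (-2*e^(z) - sin(z))/(2); at z = 0 this is -1.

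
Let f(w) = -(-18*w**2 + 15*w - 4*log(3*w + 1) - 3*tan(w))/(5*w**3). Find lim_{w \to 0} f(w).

Substitution gives 0/0 (the numerator vanishes to order 3).
Expand each term to order w^3: the coefficient of w^3 in -4·ln(1 + 3w) is -36 and in -3·tan(w) is -1.
Lower-order terms cancel with the polynomial part, so the numerator is (-37)·w^3 + o(w^3), and the limit is (-37)/(-5) = 37/5.

37/5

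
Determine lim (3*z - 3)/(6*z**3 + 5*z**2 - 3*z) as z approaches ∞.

0

The denominator has degree 3 and the numerator degree 1. Dividing numerator and denominator by z^3 sends every term to 0 except the leading denominator term, so the limit is 0.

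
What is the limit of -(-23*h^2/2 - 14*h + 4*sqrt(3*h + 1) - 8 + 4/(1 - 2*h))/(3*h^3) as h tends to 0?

-155/12

Substitution gives 0/0; apply L'Hôpital's rule 3 times.
After differentiating numerator and denominator 3 times the quotient is (81/(2*(3*h + 1)^(5/2)) + 192/(2*h - 1)^4)/(-18); at h = 0 this is -155/12.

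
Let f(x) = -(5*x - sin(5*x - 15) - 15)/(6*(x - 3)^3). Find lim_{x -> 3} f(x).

-125/36

Direct substitution gives 0/0.
Apply L'Hôpital: lim (5 - 5*cos(5*x - 15))/(-18*(x - 3)^2), still 0/0.
Apply L'Hôpital: lim (25*sin(5*x - 15))/(108 - 36*x), still 0/0.
After 3 applications of L'Hôpital's rule the quotient is (125*cos(5*x - 15))/(-36); substituting x = 3 gives -125/36.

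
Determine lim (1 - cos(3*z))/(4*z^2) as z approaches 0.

9/8

Substitution gives 0/0.
Use (1 − cos u)/u² → 1/2 with u = 3z: the limit is 3²/(2·4) = 9/8.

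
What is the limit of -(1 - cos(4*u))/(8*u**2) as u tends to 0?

Substitution gives 0/0.
Use (1 − cos θ)/θ² → 1/2 with θ = 4u: the limit is 4²/(2·(-8)) = -1.

-1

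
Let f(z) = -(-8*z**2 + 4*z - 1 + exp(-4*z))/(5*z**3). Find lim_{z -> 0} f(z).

Direct substitution gives 0/0.
Apply L'Hôpital: lim (-16*z + 4 - 4*e^(-4*z))/(-15*z^2), still 0/0.
Apply L'Hôpital: lim (-16 + 16*e^(-4*z))/(-30*z), still 0/0.
After 3 applications of L'Hôpital's rule the quotient is (-64*e^(-4*z))/(-30); substituting z = 0 gives 32/15.

32/15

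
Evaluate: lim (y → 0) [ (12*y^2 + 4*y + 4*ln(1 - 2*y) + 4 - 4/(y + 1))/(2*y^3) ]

Substitution gives 0/0 (the numerator vanishes to order 3).
Expand each term to order y^3: the coefficient of y^3 in -4·1/(1 + y) is 4 and in 4·ln(1 - 2y) is -32/3.
Lower-order terms cancel with the polynomial part, so the numerator is (-20/3)·y^3 + o(y^3), and the limit is (-20/3)/(2) = -10/3.

-10/3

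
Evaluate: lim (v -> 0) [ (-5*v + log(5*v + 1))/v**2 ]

-25/2

Direct substitution gives 0/0.
Apply L'Hôpital: lim (-5 + 5/(5*v + 1))/(2*v), still 0/0.
After 2 applications of L'Hôpital's rule the quotient is (-25/(5*v + 1)^2)/(2); substituting v = 0 gives -25/2.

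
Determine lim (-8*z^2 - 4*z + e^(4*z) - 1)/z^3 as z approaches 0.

Direct substitution gives 0/0.
Apply L'Hôpital: lim (-16*z + 4*e^(4*z) - 4)/(3*z^2), still 0/0.
Apply L'Hôpital: lim (16*e^(4*z) - 16)/(6*z), still 0/0.
After 3 applications of L'Hôpital's rule the quotient is (64*e^(4*z))/(6); substituting z = 0 gives 32/3.

32/3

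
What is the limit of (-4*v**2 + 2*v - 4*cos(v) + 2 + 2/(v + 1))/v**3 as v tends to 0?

-2

Substitution gives 0/0; apply L'Hôpital's rule 3 times.
After differentiating numerator and denominator 3 times the quotient is (-4*sin(v) - 12/(v + 1)^4)/(6); at v = 0 this is -2.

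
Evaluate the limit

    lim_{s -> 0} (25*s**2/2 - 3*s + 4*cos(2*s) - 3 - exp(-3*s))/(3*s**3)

3/2

Substitution gives 0/0; apply L'Hôpital's rule 3 times.
After differentiating numerator and denominator 3 times the quotient is (32*sin(2*s) + 27*e^(-3*s))/(18); at s = 0 this is 3/2.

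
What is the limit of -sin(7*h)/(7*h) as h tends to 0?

-1

Substitution gives 0/0.
Write it as (7/(-7))·sin(7h)/(7h); since sin(u)/u → 1, the limit is -1.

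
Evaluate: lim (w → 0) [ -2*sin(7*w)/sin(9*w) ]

Substitution gives 0/0.
Divide numerator and denominator by w: sin(7w)/w → 7 and sin(9w)/w → 9, so the limit is -2·7/9 = -14/9.

-14/9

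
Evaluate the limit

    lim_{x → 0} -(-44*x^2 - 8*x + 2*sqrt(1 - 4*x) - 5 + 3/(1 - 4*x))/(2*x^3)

Substitution gives 0/0 (the numerator vanishes to order 3).
Expand each term to order x^3: the coefficient of x^3 in 3·1/(1 - 4x) is 192 and in 2·√(1 - 4x) is -8.
Lower-order terms cancel with the polynomial part, so the numerator is (184)·x^3 + o(x^3), and the limit is (184)/(-2) = -92.

-92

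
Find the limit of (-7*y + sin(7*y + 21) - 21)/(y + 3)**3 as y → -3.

-343/6

Direct substitution gives 0/0.
Apply L'Hôpital: lim (7*cos(7*y + 21) - 7)/(3*(y + 3)^2), still 0/0.
Apply L'Hôpital: lim (-49*sin(7*y + 21))/(6*y + 18), still 0/0.
After 3 applications of L'Hôpital's rule the quotient is (-343*cos(7*y + 21))/(6); substituting y = -3 gives -343/6.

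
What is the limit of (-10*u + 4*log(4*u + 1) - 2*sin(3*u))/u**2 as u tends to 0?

Substitution gives 0/0; apply L'Hôpital's rule 2 times.
After differentiating numerator and denominator 2 times the quotient is (18*sin(3*u) - 64/(4*u + 1)^2)/(2); at u = 0 this is -32.

-32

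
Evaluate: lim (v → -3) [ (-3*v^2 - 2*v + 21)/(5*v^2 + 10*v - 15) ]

At v = -3 both the top and bottom vanish — a removable singularity. Factoring out (v + 3) from each leaves (7 - 3*v)/(5*v - 5), which at v = -3 equals -4/5.

-4/5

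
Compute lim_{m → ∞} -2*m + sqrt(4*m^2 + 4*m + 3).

An ∞ − ∞ form. Rationalising with the conjugate, the difference becomes (4m + 3) / (√(4*m^2 + 4*m + 3) + 2m).
For large m the denominator behaves like 2·2m, so the quotient tends to 4/4 = 1.

1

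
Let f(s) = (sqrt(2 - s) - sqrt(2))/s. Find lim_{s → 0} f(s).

-√(2)/4

A 0/0 form; rationalise with √(2 - s) + √2. This collapses the numerator to -s, leaving -1/(√(2 - s) + √2) → -1/(2√2) = -√(2)/4.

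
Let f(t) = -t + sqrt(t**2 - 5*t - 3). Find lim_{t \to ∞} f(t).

This has the form ∞ − ∞. Multiply and divide by the conjugate √(t^2 - 5*t - 3) + t.
That gives (-5t - 3) / (√(t^2 - 5*t - 3) + t).
Divide numerator and denominator by t: the limit is -5/(2·1) = -5/2.

-5/2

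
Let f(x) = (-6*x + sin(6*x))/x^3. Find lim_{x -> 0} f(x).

-36

Direct substitution gives 0/0.
Apply L'Hôpital: lim (6*cos(6*x) - 6)/(3*x^2), still 0/0.
Apply L'Hôpital: lim (-36*sin(6*x))/(6*x), still 0/0.
After 3 applications of L'Hôpital's rule the quotient is (-216*cos(6*x))/(6); substituting x = 0 gives -36.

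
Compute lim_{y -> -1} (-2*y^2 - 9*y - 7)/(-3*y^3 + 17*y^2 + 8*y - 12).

1/7

Since y = -1 makes numerator and denominator zero, (y + 1) divides both.
Cancelling it gives (-2*y - 7)/(-3*y^2 + 20*y - 12); now plug in y = -1 to get 1/7.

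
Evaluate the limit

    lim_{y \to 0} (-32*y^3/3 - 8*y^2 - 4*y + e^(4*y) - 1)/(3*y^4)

Direct substitution gives 0/0.
Apply L'Hôpital: lim (-32*y^2 - 16*y + 4*e^(4*y) - 4)/(12*y^3), still 0/0.
Apply L'Hôpital: lim (-64*y + 16*e^(4*y) - 16)/(36*y^2), still 0/0.
Apply L'Hôpital: lim (64*e^(4*y) - 64)/(72*y), still 0/0.
After 4 applications of L'Hôpital's rule the quotient is (256*e^(4*y))/(72); substituting y = 0 gives 32/9.

32/9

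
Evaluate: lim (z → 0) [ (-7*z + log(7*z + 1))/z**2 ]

Direct substitution gives 0/0.
Apply L'Hôpital: lim (-7 + 7/(7*z + 1))/(2*z), still 0/0.
After 2 applications of L'Hôpital's rule the quotient is (-49/(7*z + 1)^2)/(2); substituting z = 0 gives -49/2.

-49/2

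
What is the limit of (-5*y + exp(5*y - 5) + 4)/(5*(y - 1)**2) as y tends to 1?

Direct substitution gives 0/0.
Apply L'Hôpital: lim (5*e^(5*y - 5) - 5)/(10*y - 10), still 0/0.
After 2 applications of L'Hôpital's rule the quotient is (25*e^(5*y - 5))/(10); substituting y = 1 gives 5/2.

5/2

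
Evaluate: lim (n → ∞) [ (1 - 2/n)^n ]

Let L be the limit and take ln: ln L = lim (n)·ln(1 - 2/n) = lim (n)·(-2/n + O(1/n²)) = -2.
Hence L = e^(-2).

e^(-2)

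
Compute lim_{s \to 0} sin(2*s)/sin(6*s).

1/3

Substitution gives 0/0.
Divide numerator and denominator by s: sin(2s)/s → 2 and sin(6s)/s → 6, so the limit is 1·2/6 = 1/3.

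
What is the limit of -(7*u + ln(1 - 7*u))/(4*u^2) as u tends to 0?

49/8

Direct substitution gives 0/0.
Apply L'Hôpital: lim (7 - 7/(1 - 7*u))/(-8*u), still 0/0.
After 2 applications of L'Hôpital's rule the quotient is (-49/(1 - 7*u)^2)/(-8); substituting u = 0 gives 49/8.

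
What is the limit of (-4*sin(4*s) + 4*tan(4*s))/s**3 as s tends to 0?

128

Substitution gives 0/0 (the numerator vanishes to order 3).
Expand each term to order s^3: the coefficient of s^3 in -4·sin(4s) is 128/3 and in 4·tan(4s) is 256/3.
Lower-order terms cancel with the polynomial part, so the numerator is (128)·s^3 + o(s^3), and the limit is (128)/(1) = 128.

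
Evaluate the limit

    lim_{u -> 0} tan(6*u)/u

Substitution gives 0/0.
Since tan(θ)/θ → 1 as θ → 0, tan(6u)/(6u) → 1 and the limit is 6.

6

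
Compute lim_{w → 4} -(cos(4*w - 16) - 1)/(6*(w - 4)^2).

Direct substitution gives 0/0.
Apply L'Hôpital: lim (-4*sin(4*w - 16))/(48 - 12*w), still 0/0.
After 2 applications of L'Hôpital's rule the quotient is (-16*cos(4*w - 16))/(-12); substituting w = 4 gives 4/3.

4/3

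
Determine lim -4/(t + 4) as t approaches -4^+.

As t → -4⁺, (t + 4) → 0⁺, so (t + 4)^1 → 0⁺ and -4/(t + 4)^1 → -∞.

-∞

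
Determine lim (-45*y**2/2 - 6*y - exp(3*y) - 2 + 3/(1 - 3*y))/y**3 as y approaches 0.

Substitution gives 0/0 (the numerator vanishes to order 3).
Expand each term to order y^3: the coefficient of y^3 in 3·1/(1 - 3y) is 81 and in −e^(3y) is -9/2.
Lower-order terms cancel with the polynomial part, so the numerator is (153/2)·y^3 + o(y^3), and the limit is (153/2)/(1) = 153/2.

153/2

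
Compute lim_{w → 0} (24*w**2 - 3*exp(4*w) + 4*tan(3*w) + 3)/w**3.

Substitution gives 0/0 (the numerator vanishes to order 3).
Expand each term to order w^3: the coefficient of w^3 in 4·tan(3w) is 36 and in -3·e^(4w) is -32.
Lower-order terms cancel with the polynomial part, so the numerator is (4)·w^3 + o(w^3), and the limit is (4)/(1) = 4.

4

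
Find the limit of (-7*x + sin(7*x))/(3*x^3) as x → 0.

Direct substitution gives 0/0.
Apply L'Hôpital: lim (7*cos(7*x) - 7)/(9*x^2), still 0/0.
Apply L'Hôpital: lim (-49*sin(7*x))/(18*x), still 0/0.
After 3 applications of L'Hôpital's rule the quotient is (-343*cos(7*x))/(18); substituting x = 0 gives -343/18.

-343/18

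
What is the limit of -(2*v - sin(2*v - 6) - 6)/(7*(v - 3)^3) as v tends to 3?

Direct substitution gives 0/0.
Apply L'Hôpital: lim (2 - 2*cos(2*v - 6))/(-21*(v - 3)^2), still 0/0.
Apply L'Hôpital: lim (4*sin(2*v - 6))/(126 - 42*v), still 0/0.
After 3 applications of L'Hôpital's rule the quotient is (8*cos(2*v - 6))/(-42); substituting v = 3 gives -4/21.

-4/21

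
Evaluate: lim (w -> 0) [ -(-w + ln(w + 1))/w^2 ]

Direct substitution gives 0/0.
Apply L'Hôpital: lim (-1 + 1/(w + 1))/(-2*w), still 0/0.
After 2 applications of L'Hôpital's rule the quotient is (-1/(w + 1)^2)/(-2); substituting w = 0 gives 1/2.

1/2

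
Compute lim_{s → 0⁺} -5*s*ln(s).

0

This is a 0·(−∞) form. Rewrite as -5·ln(s) / s^(−1) and apply L'Hôpital:
the derivative quotient is -5·(1/s) / (−1·s^(−2)) = (5/1)·s^1 → 0.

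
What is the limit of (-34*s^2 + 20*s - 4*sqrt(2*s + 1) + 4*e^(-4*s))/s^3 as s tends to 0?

-134/3

Substitution gives 0/0; apply L'Hôpital's rule 3 times.
After differentiating numerator and denominator 3 times the quotient is (-256*e^(-4*s) - 12/(2*s + 1)^(5/2))/(6); at s = 0 this is -134/3.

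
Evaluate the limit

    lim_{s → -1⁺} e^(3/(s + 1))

As s → -1⁺, 3/(s + 1) → +∞, so e^(3/(s + 1)) → ∞.

∞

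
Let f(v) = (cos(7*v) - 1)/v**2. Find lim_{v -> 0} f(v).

Direct substitution gives 0/0.
Apply L'Hôpital: lim (-7*sin(7*v))/(2*v), still 0/0.
After 2 applications of L'Hôpital's rule the quotient is (-49*cos(7*v))/(2); substituting v = 0 gives -49/2.

-49/2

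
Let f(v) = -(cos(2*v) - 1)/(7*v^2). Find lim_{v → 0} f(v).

2/7

Direct substitution gives 0/0.
Apply L'Hôpital: lim (-2*sin(2*v))/(-14*v), still 0/0.
After 2 applications of L'Hôpital's rule the quotient is (-4*cos(2*v))/(-14); substituting v = 0 gives 2/7.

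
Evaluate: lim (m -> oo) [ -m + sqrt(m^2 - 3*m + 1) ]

-3/2

An ∞ − ∞ form. Rationalising with the conjugate, the difference becomes (-3m + 1) / (√(m^2 - 3*m + 1) + m).
For large m the denominator behaves like 2·m, so the quotient tends to -3/2 = -3/2.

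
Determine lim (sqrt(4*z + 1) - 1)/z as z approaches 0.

A 0/0 form; rationalise with √(1 + 4z) + √1. This collapses the numerator to 4z, leaving 4/(√(1 + 4z) + √1) → 4/(2√1) = 2.

2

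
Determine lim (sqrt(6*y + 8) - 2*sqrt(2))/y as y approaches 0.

Substitution gives 0/0. Multiply numerator and denominator by the conjugate √(8 + 6y) + √8.
The numerator becomes (8 + 6y) − 8 = 6y, so the expression simplifies to 6/(√(8 + 6y) + √8).
Letting y → 0 gives 6/(2√8) = 3*√(2)/4.

3*√(2)/4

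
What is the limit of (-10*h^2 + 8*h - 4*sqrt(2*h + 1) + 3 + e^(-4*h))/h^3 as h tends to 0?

-38/3

Substitution gives 0/0; apply L'Hôpital's rule 3 times.
After differentiating numerator and denominator 3 times the quotient is (-64*e^(-4*h) - 12/(2*h + 1)^(5/2))/(6); at h = 0 this is -38/3.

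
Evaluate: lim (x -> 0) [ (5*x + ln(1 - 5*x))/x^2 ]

Direct substitution gives 0/0.
Apply L'Hôpital: lim (5 - 5/(1 - 5*x))/(2*x), still 0/0.
After 2 applications of L'Hôpital's rule the quotient is (-25/(1 - 5*x)^2)/(2); substituting x = 0 gives -25/2.

-25/2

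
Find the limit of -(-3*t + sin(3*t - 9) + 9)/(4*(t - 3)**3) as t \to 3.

9/8

Direct substitution gives 0/0.
Apply L'Hôpital: lim (3*cos(3*t - 9) - 3)/(-12*(t - 3)^2), still 0/0.
Apply L'Hôpital: lim (-9*sin(3*t - 9))/(72 - 24*t), still 0/0.
After 3 applications of L'Hôpital's rule the quotient is (-27*cos(3*t - 9))/(-24); substituting t = 3 gives 9/8.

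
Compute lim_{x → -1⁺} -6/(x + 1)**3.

As x → -1⁺, (x + 1) → 0⁺, so (x + 1)^3 → 0⁺ and -6/(x + 1)^3 → -∞.

-∞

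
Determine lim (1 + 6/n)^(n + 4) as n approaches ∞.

The base → 1 and the exponent → ∞: a 1^∞ form.
Take logarithms: (n + 4)·ln(1 + 6/n). Since ln(1+u) ~ u for small u, this behaves like (n)·(6/n) → 6.
So the limit is e^(6).

e^(6)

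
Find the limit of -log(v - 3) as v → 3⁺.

∞

As v → 3⁺, v - 3 → 0⁺ and ln(v - 3) → −∞.
Multiplying by -1 gives ∞.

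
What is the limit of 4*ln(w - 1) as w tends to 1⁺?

As w → 1⁺, w - 1 → 0⁺ and ln(w - 1) → −∞.
Multiplying by 4 gives -∞.

-∞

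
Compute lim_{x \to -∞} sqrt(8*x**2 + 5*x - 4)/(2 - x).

2*√(2)

For large |x|, √(8*x^2 + 5*x - 4) ≈ √8·|x| and the denominator ≈ -x.
Since x → −∞, |x| = −x, giving −√8/(-1) = 2*√(2).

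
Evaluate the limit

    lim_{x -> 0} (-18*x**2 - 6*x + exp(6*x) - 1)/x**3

Direct substitution gives 0/0.
Apply L'Hôpital: lim (-36*x + 6*e^(6*x) - 6)/(3*x^2), still 0/0.
Apply L'Hôpital: lim (36*e^(6*x) - 36)/(6*x), still 0/0.
After 3 applications of L'Hôpital's rule the quotient is (216*e^(6*x))/(6); substituting x = 0 gives 36.

36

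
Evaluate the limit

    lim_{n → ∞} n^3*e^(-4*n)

Write as n^3/e^{4n}, an ∞/∞ form.
Exponential growth dominates any polynomial, so repeated L'Hôpital (or the standard result) gives 0.

0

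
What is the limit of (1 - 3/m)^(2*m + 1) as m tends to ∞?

The base → 1 and the exponent → ∞: a 1^∞ form.
Take logarithms: (2m + 1)·ln(1 - 3/m). Since ln(1+u) ~ u for small u, this behaves like (2m)·(-3/m) → -6.
So the limit is e^(-6).

e^(-6)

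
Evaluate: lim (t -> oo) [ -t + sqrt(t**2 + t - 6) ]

1/2

This has the form ∞ − ∞. Multiply and divide by the conjugate √(t^2 + t - 6) + t.
That gives (t - 6) / (√(t^2 + t - 6) + t).
Divide numerator and denominator by t: the limit is 1/(2·1) = 1/2.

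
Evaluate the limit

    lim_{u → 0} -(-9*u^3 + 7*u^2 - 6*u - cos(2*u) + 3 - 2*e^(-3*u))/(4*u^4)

89/48

Substitution gives 0/0 (the numerator vanishes to order 4).
Expand each term to order u^4: the coefficient of u^4 in -2·e^(-3u) is -27/4 and in −cos(2u) is -2/3.
Lower-order terms cancel with the polynomial part, so the numerator is (-89/12)·u^4 + o(u^4), and the limit is (-89/12)/(-4) = 89/48.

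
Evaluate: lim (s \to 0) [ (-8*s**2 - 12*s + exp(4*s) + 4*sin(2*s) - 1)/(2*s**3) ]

8/3

Substitution gives 0/0; apply L'Hôpital's rule 3 times.
After differentiating numerator and denominator 3 times the quotient is (64*e^(4*s) - 32*cos(2*s))/(12); at s = 0 this is 8/3.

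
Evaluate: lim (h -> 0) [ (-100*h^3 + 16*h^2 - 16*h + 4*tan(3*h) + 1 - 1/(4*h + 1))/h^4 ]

Substitution gives 0/0 (the numerator vanishes to order 4).
Expand each term to order h^4: the coefficient of h^4 in −1/(1 + 4h) is -256 and in 4·tan(3h) is 0.
Lower-order terms cancel with the polynomial part, so the numerator is (-256)·h^4 + o(h^4), and the limit is (-256)/(1) = -256.

-256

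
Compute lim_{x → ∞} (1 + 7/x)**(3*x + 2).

e^(21)

Write it as [(1 + 7/x)^x]^(3) · (1 + 7/x)^(2). The bracketed term tends to e^(7) and the second factor to 1, so the limit is e^(21).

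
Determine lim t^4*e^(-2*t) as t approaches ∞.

0

Write as t^4/e^{2t}, an ∞/∞ form.
Exponential growth dominates any polynomial, so repeated L'Hôpital (or the standard result) gives 0.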